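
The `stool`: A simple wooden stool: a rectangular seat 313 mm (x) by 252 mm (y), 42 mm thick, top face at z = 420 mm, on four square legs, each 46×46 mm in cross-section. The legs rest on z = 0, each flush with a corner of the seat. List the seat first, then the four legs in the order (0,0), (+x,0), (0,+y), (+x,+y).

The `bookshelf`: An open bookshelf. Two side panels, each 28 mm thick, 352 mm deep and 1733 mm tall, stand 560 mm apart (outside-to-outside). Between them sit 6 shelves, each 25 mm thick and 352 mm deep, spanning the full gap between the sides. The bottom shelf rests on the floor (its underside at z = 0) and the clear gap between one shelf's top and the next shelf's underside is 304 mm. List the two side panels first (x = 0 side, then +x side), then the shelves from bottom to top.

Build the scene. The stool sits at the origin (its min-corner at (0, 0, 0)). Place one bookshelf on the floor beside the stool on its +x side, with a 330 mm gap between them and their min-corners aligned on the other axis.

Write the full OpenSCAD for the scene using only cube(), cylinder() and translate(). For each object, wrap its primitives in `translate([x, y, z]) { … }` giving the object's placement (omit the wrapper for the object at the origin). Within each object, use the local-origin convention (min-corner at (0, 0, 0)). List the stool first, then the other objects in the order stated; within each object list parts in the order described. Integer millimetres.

translate([0, 0, 378]) cube([313, 252, 42]);
cube([46, 46, 378]);
translate([267, 0, 0]) cube([46, 46, 378]);
translate([0, 206, 0]) cube([46, 46, 378]);
translate([267, 206, 0]) cube([46, 46, 378]);
translate([643, 0, 0]) {
  cube([28, 352, 1733]);
  translate([532, 0, 0]) cube([28, 352, 1733]);
  translate([28, 0, 0]) cube([504, 352, 25]);
  translate([28, 0, 329]) cube([504, 352, 25]);
  translate([28, 0, 658]) cube([504, 352, 25]);
  translate([28, 0, 987]) cube([504, 352, 25]);
  translate([28, 0, 1316]) cube([504, 352, 25]);
  translate([28, 0, 1645]) cube([504, 352, 25]);
}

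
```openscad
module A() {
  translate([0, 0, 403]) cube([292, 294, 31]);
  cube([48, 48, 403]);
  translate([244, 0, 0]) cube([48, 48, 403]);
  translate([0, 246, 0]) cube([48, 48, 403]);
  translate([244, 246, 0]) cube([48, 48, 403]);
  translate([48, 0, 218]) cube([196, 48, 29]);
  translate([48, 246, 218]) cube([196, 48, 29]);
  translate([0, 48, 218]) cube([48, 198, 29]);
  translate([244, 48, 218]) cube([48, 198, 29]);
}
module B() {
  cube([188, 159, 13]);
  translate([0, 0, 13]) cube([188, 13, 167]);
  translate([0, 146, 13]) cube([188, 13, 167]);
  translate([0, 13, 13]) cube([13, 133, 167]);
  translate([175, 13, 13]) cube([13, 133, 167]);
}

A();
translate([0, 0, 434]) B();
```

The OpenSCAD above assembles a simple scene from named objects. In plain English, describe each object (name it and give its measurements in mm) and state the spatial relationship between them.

A is a four-legged stool. The seat is 292×294 mm, 31 mm thick, top at z = 434 mm. It stands on four square legs, each 48×48 mm in cross-section, from z = 0 to the seat underside, each flush with a corner of the seat. Four stretchers, 48 mm wide and 29 mm tall, connect adjacent legs with their undersides at z = 218 mm, each running between the inner faces of the legs it joins and aligned with the legs' outer faces on the other axis.

B is an open-topped rectangular box: outside dimensions 188×159×180 mm, with a uniform wall and base thickness of 13 mm. The base is a full 188×159 slab on the floor; four walls sit on top of the base. The front and back walls (the −y and +y sides) span the full width; the two side walls fit between them.

The open box is on top of the stool.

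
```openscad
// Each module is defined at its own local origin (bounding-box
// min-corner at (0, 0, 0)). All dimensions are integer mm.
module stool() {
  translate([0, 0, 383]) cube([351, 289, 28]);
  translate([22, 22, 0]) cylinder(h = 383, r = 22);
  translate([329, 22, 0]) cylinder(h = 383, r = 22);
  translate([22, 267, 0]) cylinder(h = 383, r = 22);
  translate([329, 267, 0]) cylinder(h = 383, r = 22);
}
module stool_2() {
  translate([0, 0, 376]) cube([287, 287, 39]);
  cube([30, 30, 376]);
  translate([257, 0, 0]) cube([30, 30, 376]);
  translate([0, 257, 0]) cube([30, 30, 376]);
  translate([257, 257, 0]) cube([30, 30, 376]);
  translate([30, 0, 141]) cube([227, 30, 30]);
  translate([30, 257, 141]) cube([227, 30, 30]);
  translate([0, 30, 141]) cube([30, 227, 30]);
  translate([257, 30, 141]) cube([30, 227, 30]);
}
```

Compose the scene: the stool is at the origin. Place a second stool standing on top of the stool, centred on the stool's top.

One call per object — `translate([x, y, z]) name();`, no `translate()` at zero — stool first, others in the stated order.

stool();
translate([32, 1, 411]) stool_2();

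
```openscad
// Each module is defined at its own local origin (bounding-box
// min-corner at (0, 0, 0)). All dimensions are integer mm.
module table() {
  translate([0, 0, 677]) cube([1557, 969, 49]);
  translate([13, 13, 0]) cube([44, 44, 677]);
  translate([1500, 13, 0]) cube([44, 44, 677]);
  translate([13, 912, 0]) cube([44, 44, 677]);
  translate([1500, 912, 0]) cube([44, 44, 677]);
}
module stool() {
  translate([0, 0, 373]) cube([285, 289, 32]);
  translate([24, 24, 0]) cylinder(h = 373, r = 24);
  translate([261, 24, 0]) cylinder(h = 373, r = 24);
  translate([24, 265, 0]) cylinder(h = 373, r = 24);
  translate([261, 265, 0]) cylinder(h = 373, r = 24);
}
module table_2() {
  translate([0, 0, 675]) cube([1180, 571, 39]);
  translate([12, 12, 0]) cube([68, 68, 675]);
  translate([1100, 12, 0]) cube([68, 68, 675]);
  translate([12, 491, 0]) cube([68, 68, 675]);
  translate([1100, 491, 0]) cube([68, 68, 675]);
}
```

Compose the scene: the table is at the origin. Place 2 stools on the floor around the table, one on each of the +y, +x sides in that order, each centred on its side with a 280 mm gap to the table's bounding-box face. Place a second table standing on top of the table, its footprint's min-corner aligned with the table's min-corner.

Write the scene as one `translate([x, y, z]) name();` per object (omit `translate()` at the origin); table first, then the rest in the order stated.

table();
translate([636, 1249, 0]) stool();
translate([1837, 340, 0]) stool();
translate([0, 0, 726]) table_2();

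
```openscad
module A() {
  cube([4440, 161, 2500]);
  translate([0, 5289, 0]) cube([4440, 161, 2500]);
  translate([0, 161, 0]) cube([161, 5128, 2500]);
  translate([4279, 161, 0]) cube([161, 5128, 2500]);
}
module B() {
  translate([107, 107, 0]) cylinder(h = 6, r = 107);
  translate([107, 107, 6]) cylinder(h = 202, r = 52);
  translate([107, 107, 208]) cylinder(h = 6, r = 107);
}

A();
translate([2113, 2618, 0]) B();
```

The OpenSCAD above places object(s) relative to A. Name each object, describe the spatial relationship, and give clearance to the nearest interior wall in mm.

A is a house frame. B is a spool. The spool sits inside the house frame, centred. The clearance to the nearest interior wall is 1952 mm.

Clearances: x = 1952, y = 2457; minimum 1952 mm.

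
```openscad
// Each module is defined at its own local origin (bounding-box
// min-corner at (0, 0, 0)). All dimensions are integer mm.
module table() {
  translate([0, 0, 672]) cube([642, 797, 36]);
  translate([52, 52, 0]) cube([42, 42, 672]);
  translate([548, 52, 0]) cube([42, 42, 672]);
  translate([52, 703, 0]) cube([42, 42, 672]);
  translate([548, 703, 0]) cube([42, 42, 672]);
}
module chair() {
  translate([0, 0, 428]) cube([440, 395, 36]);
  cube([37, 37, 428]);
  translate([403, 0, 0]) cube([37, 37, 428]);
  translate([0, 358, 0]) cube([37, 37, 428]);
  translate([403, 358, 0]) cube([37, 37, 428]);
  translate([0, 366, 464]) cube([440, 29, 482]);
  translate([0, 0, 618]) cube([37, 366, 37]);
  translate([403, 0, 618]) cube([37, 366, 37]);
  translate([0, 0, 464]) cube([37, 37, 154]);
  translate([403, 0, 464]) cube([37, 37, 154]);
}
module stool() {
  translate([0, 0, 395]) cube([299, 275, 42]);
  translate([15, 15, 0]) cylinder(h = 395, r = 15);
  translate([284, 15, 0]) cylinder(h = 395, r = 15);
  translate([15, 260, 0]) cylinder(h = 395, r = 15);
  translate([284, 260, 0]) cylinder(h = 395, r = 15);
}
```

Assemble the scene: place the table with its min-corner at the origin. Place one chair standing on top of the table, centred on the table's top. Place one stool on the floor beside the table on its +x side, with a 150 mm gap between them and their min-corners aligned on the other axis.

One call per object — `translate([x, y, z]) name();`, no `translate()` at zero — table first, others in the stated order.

table();
translate([101, 201, 708]) chair();
translate([792, 0, 0]) stool();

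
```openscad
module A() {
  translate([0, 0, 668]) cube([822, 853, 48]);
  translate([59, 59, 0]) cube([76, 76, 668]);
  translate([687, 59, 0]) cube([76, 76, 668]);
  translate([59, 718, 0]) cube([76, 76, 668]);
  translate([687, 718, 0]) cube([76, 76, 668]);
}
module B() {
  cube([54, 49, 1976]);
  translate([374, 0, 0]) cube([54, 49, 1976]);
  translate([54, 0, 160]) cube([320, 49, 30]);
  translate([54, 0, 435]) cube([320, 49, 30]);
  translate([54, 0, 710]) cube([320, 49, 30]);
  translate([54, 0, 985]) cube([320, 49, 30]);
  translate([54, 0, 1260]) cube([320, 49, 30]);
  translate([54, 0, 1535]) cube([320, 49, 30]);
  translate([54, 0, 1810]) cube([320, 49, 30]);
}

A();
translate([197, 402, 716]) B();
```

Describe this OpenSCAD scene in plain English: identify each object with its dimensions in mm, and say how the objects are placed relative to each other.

A is a table: top 822 mm (x) × 853 mm (y), 48 mm thick, upper face at z = 716 mm, on four 76×76 mm square legs, each inset 59 mm from the nearest pair of top edges, running from z = 0 to the bottom of the top.

B is a wooden ladder with two side rails of 54×49 mm section and 1976 mm height, set 428 mm apart overall. Between them run 7 rectangular rungs (49 mm deep, 30 mm thick), front faces flush with the rails' −y face. The bottom of the first rung is 160 mm above the floor and each subsequent rung is 275 mm higher than the one below.

The ladder is on top of the table, centred.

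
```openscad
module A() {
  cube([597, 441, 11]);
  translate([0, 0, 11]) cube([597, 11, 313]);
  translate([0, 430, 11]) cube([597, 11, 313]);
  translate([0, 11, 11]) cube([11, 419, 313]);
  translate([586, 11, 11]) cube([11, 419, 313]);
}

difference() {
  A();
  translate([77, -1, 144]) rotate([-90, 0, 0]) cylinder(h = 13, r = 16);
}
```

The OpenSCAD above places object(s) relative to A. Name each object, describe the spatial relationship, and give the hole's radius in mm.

A is an open box. The open box has a circular hole through its front wall. The hole's radius is 16 mm.

The subtracted cylinder has r = 16 mm.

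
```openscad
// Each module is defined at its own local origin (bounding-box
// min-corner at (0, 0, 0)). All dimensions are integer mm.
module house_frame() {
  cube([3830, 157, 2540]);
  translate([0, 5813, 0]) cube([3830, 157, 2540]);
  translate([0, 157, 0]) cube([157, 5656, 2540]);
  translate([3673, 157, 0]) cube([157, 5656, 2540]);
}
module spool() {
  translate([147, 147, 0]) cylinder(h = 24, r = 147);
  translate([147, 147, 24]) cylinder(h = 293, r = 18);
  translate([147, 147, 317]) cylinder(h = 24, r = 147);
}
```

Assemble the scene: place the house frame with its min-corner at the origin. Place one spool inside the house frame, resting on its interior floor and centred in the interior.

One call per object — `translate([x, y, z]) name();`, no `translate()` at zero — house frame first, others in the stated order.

house_frame();
translate([1768, 2838, 0]) spool();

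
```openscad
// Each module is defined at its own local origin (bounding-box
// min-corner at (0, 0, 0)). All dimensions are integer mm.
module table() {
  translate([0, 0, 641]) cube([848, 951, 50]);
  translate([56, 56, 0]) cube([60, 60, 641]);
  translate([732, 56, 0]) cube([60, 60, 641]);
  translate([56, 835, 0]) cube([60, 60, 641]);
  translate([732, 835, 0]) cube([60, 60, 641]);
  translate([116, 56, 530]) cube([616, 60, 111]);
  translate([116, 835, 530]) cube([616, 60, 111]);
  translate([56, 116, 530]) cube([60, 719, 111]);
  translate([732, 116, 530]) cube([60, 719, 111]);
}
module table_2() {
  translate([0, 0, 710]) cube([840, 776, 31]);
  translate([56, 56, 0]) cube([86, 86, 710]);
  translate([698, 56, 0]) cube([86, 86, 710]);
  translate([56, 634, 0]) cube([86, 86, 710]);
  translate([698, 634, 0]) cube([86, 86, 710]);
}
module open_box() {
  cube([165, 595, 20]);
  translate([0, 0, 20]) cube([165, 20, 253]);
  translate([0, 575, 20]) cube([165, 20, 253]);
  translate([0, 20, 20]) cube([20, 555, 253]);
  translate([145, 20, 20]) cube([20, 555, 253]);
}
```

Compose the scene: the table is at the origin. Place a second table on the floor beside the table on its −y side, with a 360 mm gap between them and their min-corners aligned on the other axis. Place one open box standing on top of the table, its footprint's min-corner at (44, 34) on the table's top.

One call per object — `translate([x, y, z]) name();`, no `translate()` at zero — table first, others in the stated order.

table();
translate([0, -1136, 0]) table_2();
translate([44, 34, 691]) open_box();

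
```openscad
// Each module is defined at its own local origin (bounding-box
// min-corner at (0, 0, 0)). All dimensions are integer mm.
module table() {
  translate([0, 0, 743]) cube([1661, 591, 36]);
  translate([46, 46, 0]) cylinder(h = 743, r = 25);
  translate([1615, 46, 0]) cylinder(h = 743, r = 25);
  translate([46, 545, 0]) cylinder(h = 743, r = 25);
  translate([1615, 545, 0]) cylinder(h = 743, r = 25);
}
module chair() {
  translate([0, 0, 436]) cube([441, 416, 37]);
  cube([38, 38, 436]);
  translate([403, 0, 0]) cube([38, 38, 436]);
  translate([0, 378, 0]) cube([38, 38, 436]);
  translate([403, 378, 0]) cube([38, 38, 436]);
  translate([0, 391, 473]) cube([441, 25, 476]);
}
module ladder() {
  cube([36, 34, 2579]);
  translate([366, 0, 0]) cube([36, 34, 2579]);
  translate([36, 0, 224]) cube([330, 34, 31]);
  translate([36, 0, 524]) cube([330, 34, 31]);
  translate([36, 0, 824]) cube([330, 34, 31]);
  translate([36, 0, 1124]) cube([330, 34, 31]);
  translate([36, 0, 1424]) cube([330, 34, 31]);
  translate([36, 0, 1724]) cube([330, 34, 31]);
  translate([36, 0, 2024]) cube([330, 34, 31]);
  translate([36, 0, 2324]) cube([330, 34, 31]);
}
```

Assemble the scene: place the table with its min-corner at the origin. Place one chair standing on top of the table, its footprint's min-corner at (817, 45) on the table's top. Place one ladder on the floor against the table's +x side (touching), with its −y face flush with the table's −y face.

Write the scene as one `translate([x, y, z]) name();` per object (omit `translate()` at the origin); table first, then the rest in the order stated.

table();
translate([817, 45, 779]) chair();
translate([1661, 0, 0]) ladder();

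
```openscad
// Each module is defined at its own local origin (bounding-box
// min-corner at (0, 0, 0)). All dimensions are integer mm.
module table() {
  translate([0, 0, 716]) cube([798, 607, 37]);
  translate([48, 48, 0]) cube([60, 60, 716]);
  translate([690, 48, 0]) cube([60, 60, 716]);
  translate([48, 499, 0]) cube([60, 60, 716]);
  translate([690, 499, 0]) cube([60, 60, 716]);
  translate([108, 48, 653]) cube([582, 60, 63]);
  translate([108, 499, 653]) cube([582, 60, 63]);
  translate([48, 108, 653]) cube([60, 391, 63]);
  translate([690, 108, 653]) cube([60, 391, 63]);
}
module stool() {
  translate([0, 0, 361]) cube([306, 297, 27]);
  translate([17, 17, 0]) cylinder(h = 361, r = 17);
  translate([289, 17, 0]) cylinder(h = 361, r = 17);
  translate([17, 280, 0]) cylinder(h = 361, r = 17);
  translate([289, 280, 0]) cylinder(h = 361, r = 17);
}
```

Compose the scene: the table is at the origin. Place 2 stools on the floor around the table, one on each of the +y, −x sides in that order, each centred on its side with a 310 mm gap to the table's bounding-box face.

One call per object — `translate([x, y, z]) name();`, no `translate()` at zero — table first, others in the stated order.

table();
translate([246, 917, 0]) stool();
translate([-616, 155, 0]) stool();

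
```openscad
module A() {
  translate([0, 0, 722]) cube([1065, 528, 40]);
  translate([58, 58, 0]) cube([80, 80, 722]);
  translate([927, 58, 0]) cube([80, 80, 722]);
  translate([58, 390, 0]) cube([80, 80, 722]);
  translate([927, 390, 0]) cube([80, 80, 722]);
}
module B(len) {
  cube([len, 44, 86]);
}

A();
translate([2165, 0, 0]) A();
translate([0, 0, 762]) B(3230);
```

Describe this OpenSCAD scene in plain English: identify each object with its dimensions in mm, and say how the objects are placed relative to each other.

A is a table: top 1065 mm (x) × 528 mm (y), 40 mm thick, upper face at z = 762 mm, on four 80×80 mm square legs, each inset 58 mm from the nearest pair of top edges, running from z = 0 to the bottom of the top.

B is a rectangular beam 3230 mm long (x), 44 mm deep (y), 86 mm thick (z).

The beam spans the tops of two tables placed 1100 mm apart, resting at z = 762 mm.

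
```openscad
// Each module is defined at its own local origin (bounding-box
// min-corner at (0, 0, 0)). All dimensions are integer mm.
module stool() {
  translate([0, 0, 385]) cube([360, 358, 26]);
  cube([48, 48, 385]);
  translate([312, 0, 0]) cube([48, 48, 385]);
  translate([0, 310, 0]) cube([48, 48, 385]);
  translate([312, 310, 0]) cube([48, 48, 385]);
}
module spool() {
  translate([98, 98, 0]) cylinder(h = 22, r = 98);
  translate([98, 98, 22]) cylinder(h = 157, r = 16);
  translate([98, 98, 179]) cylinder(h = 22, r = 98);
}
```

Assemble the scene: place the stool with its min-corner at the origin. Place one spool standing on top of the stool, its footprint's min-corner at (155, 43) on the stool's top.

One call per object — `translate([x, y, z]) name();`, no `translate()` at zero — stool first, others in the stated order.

stool();
translate([155, 43, 411]) spool();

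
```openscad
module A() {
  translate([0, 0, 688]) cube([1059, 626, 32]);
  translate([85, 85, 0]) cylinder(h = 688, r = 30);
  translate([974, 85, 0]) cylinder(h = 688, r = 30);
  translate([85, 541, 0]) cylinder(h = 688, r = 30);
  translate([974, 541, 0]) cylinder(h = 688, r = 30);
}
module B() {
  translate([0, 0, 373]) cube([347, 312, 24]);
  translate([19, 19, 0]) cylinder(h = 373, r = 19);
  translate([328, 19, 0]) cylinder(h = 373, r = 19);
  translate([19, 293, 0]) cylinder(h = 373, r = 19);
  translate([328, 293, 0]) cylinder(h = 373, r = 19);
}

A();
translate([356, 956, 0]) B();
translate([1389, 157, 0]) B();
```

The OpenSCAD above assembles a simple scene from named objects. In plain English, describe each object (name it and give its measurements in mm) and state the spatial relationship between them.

A is a rectangular dining table. The top is 1059×626×32 mm with its upper surface at z = 720 mm. It stands on four round legs of 60 mm diameter, each leg's bounding box inset 55 mm from the nearest pair of top edges, running from the floor to the underside of the top.

B is a simple wooden stool: a rectangular seat 347 mm (x) by 312 mm (y), 24 mm thick, top face at z = 397 mm, on four round legs, each 38 mm in diameter. The legs rest on z = 0, each leg's axis is inset half a diameter from the nearest pair of seat edges (so the leg's bounding box is flush with the corner).

Two stools sit around the table at the +y, +x sides.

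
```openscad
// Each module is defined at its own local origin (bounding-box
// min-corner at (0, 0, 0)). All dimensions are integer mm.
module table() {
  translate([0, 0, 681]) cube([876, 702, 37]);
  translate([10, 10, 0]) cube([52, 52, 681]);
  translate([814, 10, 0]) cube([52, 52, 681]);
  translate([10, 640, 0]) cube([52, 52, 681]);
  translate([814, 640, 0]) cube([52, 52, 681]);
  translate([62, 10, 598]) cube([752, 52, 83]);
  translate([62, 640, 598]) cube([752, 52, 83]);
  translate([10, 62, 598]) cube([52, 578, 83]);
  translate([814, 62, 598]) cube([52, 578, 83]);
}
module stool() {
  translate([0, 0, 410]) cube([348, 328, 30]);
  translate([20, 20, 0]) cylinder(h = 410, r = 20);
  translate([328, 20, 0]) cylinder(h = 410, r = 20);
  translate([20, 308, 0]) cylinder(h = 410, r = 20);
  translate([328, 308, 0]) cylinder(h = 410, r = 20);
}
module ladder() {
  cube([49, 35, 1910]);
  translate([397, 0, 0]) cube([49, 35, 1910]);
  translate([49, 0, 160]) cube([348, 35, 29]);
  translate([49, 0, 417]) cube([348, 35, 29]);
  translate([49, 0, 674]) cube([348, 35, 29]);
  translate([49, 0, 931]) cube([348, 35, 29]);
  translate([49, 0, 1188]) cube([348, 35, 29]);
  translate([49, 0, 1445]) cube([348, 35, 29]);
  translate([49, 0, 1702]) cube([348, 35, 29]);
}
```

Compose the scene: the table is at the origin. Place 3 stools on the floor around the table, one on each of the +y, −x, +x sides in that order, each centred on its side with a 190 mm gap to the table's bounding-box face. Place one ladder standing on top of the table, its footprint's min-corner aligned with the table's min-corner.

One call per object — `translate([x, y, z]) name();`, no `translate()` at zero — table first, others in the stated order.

table();
translate([264, 892, 0]) stool();
translate([-538, 187, 0]) stool();
translate([1066, 187, 0]) stool();
translate([0, 0, 718]) ladder();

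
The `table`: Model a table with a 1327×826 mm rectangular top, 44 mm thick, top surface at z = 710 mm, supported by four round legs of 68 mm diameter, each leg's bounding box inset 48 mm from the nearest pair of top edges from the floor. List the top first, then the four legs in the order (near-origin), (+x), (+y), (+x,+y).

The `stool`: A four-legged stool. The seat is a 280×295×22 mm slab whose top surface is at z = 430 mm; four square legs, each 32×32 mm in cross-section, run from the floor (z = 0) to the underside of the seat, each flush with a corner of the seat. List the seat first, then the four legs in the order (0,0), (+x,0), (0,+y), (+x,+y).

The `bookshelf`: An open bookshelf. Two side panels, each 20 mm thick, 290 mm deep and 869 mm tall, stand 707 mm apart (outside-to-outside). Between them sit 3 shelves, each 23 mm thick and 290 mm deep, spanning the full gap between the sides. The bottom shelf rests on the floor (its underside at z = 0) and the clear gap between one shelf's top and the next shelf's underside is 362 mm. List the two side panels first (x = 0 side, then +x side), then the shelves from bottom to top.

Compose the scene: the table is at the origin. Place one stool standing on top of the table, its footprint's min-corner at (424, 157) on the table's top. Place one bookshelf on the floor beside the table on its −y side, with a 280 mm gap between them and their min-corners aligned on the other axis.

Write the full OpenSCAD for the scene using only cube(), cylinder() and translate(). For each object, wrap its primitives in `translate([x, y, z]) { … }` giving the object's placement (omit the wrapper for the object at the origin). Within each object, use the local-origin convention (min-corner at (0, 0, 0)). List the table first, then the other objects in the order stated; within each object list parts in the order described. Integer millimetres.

translate([0, 0, 666]) cube([1327, 826, 44]);
translate([82, 82, 0]) cylinder(h = 666, r = 34);
translate([1245, 82, 0]) cylinder(h = 666, r = 34);
translate([82, 744, 0]) cylinder(h = 666, r = 34);
translate([1245, 744, 0]) cylinder(h = 666, r = 34);
translate([424, 157, 710]) {
  translate([0, 0, 408]) cube([280, 295, 22]);
  cube([32, 32, 408]);
  translate([248, 0, 0]) cube([32, 32, 408]);
  translate([0, 263, 0]) cube([32, 32, 408]);
  translate([248, 263, 0]) cube([32, 32, 408]);
}
translate([0, -570, 0]) {
  cube([20, 290, 869]);
  translate([687, 0, 0]) cube([20, 290, 869]);
  translate([20, 0, 0]) cube([667, 290, 23]);
  translate([20, 0, 385]) cube([667, 290, 23]);
  translate([20, 0, 770]) cube([667, 290, 23]);
}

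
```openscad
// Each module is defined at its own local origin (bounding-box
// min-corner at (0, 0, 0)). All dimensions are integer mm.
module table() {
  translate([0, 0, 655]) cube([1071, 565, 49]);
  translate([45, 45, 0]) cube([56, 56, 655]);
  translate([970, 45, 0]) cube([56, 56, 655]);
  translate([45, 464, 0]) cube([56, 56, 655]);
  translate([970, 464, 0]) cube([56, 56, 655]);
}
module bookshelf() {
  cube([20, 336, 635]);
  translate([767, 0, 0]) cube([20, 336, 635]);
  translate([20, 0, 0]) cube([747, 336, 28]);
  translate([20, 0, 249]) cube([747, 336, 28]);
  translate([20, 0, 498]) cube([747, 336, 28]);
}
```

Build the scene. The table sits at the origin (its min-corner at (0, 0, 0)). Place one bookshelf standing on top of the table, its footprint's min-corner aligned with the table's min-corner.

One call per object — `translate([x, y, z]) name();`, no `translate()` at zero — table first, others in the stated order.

table();
translate([0, 0, 704]) bookshelf();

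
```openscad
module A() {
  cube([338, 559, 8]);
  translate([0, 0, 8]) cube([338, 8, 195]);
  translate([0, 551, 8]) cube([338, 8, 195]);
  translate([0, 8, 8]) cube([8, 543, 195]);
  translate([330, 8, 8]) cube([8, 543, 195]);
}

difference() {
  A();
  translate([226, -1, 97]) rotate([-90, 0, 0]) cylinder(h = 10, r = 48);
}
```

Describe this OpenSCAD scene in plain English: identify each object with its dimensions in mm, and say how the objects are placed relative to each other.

A is an open storage box with external size 338×559×203 mm and wall thickness 8 mm (the base is also 8 mm thick). The base covers the whole footprint; the four walls stand on the base, with the y-facing walls full-width and the x-facing walls fitting between their inner faces.

The open box has a circular hole of radius 48 mm through its front wall, centred at (x = 226, z = 97).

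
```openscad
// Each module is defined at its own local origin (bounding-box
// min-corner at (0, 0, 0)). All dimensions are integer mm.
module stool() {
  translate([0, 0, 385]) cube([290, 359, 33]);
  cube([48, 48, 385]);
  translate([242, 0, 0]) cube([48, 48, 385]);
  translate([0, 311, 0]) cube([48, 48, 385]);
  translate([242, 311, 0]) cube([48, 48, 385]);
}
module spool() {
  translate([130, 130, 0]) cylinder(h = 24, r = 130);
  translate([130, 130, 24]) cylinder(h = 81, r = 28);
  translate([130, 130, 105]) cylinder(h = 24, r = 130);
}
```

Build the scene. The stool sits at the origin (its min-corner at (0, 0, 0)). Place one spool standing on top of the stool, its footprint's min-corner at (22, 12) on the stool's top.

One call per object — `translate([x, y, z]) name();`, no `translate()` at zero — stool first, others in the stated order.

stool();
translate([22, 12, 418]) spool();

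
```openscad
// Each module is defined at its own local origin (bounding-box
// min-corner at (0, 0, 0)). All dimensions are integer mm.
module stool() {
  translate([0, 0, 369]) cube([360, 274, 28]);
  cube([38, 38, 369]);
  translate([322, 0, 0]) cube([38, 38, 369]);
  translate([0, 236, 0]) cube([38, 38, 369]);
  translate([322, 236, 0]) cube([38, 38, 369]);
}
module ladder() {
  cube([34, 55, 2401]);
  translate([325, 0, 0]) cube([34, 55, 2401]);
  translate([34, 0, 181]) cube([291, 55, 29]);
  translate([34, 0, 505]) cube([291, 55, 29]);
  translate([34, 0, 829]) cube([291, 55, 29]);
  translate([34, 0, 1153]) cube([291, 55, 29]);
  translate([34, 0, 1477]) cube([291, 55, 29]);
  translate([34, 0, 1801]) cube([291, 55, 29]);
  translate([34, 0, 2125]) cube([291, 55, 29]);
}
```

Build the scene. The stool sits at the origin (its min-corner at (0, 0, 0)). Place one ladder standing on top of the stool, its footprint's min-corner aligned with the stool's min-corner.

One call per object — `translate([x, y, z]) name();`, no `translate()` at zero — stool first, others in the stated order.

stool();
translate([0, 0, 397]) ladder();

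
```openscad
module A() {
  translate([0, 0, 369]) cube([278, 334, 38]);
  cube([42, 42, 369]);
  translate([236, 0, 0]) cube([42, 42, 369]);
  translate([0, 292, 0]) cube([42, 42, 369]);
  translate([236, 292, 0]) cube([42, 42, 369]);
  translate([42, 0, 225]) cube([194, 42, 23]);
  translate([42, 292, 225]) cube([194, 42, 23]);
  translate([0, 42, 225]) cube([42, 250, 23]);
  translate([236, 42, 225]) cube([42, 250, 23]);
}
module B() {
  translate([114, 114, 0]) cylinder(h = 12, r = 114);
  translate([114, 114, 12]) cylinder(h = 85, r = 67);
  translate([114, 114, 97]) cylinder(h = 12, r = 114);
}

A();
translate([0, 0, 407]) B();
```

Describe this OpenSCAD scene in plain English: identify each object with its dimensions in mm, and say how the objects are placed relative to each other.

A is a four-legged stool. The seat is a 278×334×38 mm slab whose top surface is at z = 407 mm; four square legs, each 42×42 mm in cross-section, run from the floor (z = 0) to the underside of the seat, each flush with a corner of the seat. Four stretchers, 42 mm wide and 23 mm tall, connect adjacent legs with their undersides at z = 225 mm, each running between the inner faces of the legs it joins and aligned with the legs' outer faces on the other axis.

B is a spool: two coaxial disc flanges of radius 114 mm and thickness 12 mm, joined by a core cylinder of radius 67 mm and height 85 mm. The lower flange rests on z = 0 and the three cylinders share a vertical axis.

The spool is on top of the stool.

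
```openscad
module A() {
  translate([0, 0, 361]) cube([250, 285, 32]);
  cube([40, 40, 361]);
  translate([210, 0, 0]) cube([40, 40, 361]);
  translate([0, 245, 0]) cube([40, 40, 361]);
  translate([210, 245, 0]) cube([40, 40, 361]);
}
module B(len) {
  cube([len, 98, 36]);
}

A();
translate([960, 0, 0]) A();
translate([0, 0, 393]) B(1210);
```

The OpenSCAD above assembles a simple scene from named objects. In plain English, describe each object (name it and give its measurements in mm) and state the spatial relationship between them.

A is a simple wooden stool: a rectangular seat 250 mm (x) by 285 mm (y), 32 mm thick, top face at z = 393 mm, on four square legs, each 40×40 mm in cross-section. The legs rest on z = 0, each flush with a corner of the seat.

B is a rectangular beam 1210 mm long (x), 98 mm deep (y), 36 mm thick (z).

The beam spans the tops of two stools placed 710 mm apart, resting at z = 393 mm.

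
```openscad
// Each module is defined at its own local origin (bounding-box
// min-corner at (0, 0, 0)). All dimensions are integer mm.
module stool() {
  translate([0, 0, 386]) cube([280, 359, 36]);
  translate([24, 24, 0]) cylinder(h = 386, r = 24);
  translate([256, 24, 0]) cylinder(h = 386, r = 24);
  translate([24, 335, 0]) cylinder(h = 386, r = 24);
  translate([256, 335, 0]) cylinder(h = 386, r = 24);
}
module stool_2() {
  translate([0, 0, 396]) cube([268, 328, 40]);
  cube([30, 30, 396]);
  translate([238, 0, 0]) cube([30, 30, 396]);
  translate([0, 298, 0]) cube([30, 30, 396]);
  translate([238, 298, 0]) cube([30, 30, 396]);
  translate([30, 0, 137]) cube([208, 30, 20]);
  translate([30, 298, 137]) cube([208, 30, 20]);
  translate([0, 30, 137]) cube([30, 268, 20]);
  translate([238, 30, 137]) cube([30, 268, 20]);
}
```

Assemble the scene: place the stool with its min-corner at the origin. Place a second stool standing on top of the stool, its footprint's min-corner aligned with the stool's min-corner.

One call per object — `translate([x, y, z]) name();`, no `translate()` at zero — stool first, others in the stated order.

stool();
translate([0, 0, 422]) stool_2();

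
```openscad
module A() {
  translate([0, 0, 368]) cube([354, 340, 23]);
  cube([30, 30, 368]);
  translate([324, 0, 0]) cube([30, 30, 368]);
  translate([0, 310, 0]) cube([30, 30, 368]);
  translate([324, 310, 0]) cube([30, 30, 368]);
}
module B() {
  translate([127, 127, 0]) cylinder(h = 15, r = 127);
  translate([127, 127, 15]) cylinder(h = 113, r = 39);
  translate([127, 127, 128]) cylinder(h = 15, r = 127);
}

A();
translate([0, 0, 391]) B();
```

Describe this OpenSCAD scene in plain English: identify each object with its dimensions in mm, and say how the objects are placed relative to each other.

A is a four-legged stool. The seat is 354×340 mm, 23 mm thick, top at z = 391 mm. It stands on four square legs, each 30×30 mm in cross-section, from z = 0 to the seat underside, each flush with a corner of the seat.

B is a spool: two coaxial disc flanges of radius 127 mm and thickness 15 mm, joined by a core cylinder of radius 39 mm and height 113 mm. The lower flange rests on z = 0 and the three cylinders share a vertical axis.

The spool is on top of the stool.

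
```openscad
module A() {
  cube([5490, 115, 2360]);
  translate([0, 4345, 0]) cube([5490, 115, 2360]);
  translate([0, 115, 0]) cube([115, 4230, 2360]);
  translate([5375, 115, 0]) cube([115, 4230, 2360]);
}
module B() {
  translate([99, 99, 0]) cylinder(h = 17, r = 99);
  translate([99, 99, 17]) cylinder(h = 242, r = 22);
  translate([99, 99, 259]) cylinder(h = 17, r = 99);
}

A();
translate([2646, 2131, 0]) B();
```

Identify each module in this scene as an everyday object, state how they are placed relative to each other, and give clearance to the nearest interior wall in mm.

Clearances: x = 2531, y = 2016; minimum 2016 mm.

A is a house frame. B is a spool. The spool sits inside the house frame, centred. The clearance to the nearest interior wall is 2016 mm.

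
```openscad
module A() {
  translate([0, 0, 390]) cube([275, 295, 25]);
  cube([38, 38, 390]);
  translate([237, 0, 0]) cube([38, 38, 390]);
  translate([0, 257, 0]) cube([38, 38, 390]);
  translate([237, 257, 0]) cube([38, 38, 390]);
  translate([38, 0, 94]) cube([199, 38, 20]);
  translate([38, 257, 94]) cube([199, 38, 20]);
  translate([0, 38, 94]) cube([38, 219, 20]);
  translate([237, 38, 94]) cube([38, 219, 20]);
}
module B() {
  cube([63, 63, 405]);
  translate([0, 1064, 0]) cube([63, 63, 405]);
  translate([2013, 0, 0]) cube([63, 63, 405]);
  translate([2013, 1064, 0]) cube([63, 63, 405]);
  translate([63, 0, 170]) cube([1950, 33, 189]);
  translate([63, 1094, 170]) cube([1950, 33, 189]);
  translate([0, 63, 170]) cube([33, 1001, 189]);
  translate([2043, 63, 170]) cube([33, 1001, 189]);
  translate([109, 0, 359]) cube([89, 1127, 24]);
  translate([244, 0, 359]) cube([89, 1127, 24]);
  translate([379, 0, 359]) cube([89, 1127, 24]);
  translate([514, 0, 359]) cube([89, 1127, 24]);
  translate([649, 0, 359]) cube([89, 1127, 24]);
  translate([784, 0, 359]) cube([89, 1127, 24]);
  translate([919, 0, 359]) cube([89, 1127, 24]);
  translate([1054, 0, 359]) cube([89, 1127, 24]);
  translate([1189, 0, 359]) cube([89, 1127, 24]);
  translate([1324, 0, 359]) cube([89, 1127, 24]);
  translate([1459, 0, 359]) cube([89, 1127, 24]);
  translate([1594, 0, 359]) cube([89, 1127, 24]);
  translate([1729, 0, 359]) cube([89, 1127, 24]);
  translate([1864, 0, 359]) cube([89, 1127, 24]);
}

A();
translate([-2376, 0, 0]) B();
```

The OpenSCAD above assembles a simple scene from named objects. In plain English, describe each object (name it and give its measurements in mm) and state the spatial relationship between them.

A is a four-legged stool. The seat is 275×295 mm, 25 mm thick, top at z = 415 mm. It stands on four square legs, each 38×38 mm in cross-section, from z = 0 to the seat underside, each flush with a corner of the seat. Four stretchers, 38 mm wide and 20 mm tall, connect adjacent legs with their undersides at z = 94 mm, each running between the inner faces of the legs it joins and aligned with the legs' outer faces on the other axis.

B is a bed frame 2076 mm long (x) by 1127 mm wide (y). Four 63×63 mm corner posts, 405 mm tall, at the corners of the footprint. Four rails of 33 mm thickness and 189 mm height run between adjacent posts with their undersides at z = 170 mm, their outer faces flush with the outside of the frame (the two x-running rails run between the posts' inner faces; the two y-running rails run between the posts' inner faces). 14 slats, each 89 mm wide (x) and 24 mm thick, lie across the top of the two x-running rails, running the full 1127 mm width of the frame in y; the slats are evenly spaced along x between the inner faces of the end posts with equal gaps (rounded down to the nearest mm) at the −x end and between each pair — any rounding remainder accumulates at the +x end.

The bed frame is on the floor beside the stool on its −x side.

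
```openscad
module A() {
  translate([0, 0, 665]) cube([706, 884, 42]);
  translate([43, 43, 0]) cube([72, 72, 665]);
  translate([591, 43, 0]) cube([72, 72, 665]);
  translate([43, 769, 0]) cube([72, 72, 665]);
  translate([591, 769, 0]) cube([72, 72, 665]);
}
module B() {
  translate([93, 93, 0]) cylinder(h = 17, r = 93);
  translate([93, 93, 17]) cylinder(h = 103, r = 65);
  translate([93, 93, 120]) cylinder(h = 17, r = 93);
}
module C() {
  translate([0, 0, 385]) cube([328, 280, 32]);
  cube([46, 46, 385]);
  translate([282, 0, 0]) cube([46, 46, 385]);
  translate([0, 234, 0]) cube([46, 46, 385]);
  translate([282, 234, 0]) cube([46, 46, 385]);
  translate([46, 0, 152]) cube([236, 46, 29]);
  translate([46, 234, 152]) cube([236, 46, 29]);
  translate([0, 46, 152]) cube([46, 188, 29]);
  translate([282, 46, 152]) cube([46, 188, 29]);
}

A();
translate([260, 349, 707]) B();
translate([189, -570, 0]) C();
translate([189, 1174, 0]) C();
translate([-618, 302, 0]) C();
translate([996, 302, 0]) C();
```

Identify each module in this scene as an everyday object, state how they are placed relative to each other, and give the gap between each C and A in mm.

Each stool's nearest face is 290 mm from the table's bounding box.

A is a table. B is a spool. C is a stool. The spool is on top of the table, centred. Four stools sit around the table at the −y, +y, −x, +x sides. The gap between each stool and the table is 290 mm.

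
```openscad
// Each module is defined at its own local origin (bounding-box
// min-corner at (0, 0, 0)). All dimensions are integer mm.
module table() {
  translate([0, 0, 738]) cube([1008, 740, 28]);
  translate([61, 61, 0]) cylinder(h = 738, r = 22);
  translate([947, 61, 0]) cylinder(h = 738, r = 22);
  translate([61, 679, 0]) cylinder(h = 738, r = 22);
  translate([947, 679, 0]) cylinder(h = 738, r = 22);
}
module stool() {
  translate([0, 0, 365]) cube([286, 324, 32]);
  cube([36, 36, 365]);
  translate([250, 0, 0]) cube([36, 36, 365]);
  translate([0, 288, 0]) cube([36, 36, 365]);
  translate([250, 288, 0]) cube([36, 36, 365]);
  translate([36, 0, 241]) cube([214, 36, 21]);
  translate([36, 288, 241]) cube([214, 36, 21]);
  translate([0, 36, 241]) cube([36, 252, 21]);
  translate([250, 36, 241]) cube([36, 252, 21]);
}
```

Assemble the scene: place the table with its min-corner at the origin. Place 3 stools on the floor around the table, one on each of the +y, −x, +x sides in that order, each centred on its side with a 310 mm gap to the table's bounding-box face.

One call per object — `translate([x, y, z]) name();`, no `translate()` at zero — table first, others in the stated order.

table();
translate([361, 1050, 0]) stool();
translate([-596, 208, 0]) stool();
translate([1318, 208, 0]) stool();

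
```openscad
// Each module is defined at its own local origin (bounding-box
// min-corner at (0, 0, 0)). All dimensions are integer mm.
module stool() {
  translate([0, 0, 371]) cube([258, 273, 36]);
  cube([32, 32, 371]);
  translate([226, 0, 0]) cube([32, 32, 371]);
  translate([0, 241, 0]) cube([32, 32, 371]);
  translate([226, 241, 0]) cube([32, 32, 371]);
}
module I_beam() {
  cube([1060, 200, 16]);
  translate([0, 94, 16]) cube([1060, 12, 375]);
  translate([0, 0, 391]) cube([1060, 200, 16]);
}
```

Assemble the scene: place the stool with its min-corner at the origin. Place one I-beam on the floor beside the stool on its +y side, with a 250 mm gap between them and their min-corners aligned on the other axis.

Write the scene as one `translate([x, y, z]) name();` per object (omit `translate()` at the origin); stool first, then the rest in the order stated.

stool();
translate([0, 523, 0]) I_beam();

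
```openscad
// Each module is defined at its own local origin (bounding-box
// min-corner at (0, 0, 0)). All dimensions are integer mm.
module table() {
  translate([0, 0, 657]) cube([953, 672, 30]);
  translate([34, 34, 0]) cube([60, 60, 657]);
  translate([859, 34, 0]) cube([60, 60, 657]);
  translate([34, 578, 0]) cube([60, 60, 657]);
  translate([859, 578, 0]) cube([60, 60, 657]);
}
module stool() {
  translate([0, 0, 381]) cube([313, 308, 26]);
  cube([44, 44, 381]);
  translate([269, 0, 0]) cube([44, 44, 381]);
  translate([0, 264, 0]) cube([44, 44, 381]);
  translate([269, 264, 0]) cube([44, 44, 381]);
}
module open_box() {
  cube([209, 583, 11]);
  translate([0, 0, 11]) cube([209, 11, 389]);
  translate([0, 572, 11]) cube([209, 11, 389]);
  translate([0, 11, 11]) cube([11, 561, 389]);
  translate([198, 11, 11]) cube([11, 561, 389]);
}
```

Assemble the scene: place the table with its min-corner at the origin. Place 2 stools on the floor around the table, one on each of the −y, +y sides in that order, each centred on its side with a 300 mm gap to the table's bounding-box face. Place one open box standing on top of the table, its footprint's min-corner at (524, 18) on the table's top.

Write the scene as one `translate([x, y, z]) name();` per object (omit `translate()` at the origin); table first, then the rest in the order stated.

table();
translate([320, -608, 0]) stool();
translate([320, 972, 0]) stool();
translate([524, 18, 687]) open_box();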